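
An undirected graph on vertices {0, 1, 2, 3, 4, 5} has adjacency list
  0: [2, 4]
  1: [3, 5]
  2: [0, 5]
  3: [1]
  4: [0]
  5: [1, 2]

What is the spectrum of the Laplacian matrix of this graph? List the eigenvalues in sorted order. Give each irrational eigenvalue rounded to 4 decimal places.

[0, 0.2679, 1, 2, 3, 3.7321]

Reading degrees in the order [0, 1, 2, 3, 4, 5] gives [2, 2, 2, 1, 1, 2]; set D = diag(2, 2, 2, 1, 1, 2) and form L = D - A. Diagonalising L (or applying a numerical eigensolver to the 6x6 matrix) gives the spectrum above. The eigenvalues sum to 10, which equals trace(L) = 2|E|. There is one zero in the spectrum, matching the 1 component.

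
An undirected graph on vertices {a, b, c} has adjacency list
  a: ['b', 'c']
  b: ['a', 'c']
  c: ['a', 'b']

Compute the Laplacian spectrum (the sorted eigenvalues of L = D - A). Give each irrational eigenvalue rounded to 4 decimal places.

Each diagonal entry of L is the vertex degree and each off-diagonal entry is -1 where an edge is present, 0 otherwise; in the order [a, b, c] the diagonal is [2, 2, 2]. Diagonalising L (or applying a numerical eigensolver to the 3x3 matrix) gives the spectrum above. The single zero eigenvalue shows the graph is connected. The eigenvalues sum to 6, which equals trace(L) = 2|E|. There is one zero in the spectrum, matching the 1 component.

[0, 3, 3]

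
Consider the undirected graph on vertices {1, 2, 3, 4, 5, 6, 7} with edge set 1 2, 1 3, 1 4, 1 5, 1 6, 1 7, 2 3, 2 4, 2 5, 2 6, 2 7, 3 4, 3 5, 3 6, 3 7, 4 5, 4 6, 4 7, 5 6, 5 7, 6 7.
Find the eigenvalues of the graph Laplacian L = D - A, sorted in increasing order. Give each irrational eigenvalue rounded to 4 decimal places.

Each diagonal entry of L is the vertex degree and each off-diagonal entry is -1 where an edge is present, 0 otherwise; in the order [1, 2, 3, 4, 5, 6, 7] the diagonal is [6, 6, 6, 6, 6, 6, 6]. Diagonalising L (or applying a numerical eigensolver to the 7x7 matrix) gives the spectrum above.

[0, 7, 7, 7, 7, 7, 7]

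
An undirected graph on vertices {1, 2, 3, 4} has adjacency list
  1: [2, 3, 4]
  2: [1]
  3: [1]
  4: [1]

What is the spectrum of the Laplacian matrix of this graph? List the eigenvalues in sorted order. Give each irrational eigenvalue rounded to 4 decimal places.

Each diagonal entry of L is the vertex degree and each off-diagonal entry is -1 where an edge is present, 0 otherwise; in the order [1, 2, 3, 4] the diagonal is [3, 1, 1, 1]. The multiplicity of 0 as a Laplacian eigenvalue equals the number of connected components. The eigenvalues sum to 6, which equals trace(L) = 2|E|.

[0, 1, 1, 4]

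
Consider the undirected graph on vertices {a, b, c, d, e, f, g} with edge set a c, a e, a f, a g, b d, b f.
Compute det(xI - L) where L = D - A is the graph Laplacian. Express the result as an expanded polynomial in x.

Each diagonal entry of L is the vertex degree and each off-diagonal entry is -1 where an edge is present, 0 otherwise; in the order [a, b, c, d, e, f, g] the diagonal is [4, 2, 1, 1, 1, 2, 1]. L has integer entries, so p(x) = det(xI - L) has integer coefficients. Expanding the determinant yields x^7 - 12x^6 + 52x^5 - 104x^4 + 102x^3 - 46x^2 + 7x. Since p(0) = det(-L) = 0, x divides p(x). The largest eigenvalue, 5.0965, is at most the vertex count 7.

x^7 - 12x^6 + 52x^5 - 104x^4 + 102x^3 - 46x^2 + 7x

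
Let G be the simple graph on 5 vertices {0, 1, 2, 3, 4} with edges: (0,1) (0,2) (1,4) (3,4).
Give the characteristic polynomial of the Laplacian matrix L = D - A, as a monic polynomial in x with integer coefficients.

x^5 - 8x^4 + 21x^3 - 20x^2 + 5x

Reading degrees in the order [0, 1, 2, 3, 4] gives [2, 2, 1, 1, 2]; set D = diag(2, 2, 1, 1, 2) and form L = D - A. Computing det(xI - L) by cofactor expansion (or equivalently via sum-over-permutations) gives x^5 - 8x^4 + 21x^3 - 20x^2 + 5x. Since p(0) = det(-L) = 0, x divides p(x). By the matrix-tree theorem the graph has (1/5) * product of the nonzero eigenvalues = 1 spanning tree.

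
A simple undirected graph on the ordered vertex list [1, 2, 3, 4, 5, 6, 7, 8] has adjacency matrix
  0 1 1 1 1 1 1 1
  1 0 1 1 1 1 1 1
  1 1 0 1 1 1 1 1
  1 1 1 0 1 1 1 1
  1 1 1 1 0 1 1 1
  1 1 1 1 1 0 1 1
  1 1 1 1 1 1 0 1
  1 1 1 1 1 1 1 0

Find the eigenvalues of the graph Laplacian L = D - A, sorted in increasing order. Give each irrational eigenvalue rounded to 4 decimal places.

[0, 8, 8, 8, 8, 8, 8, 8]

Each diagonal entry of L is the vertex degree and each off-diagonal entry is -1 where an edge is present, 0 otherwise; in the order [1, 2, 3, 4, 5, 6, 7, 8] the diagonal is [7, 7, 7, 7, 7, 7, 7, 7]. The multiplicity of 0 as a Laplacian eigenvalue equals the number of connected components. The single zero eigenvalue shows the graph is connected. The eigenvalues sum to 56, which equals trace(L) = 2|E|.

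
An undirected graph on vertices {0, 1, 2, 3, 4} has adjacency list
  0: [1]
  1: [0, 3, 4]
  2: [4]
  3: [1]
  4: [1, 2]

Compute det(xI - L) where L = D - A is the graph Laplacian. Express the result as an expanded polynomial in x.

x^5 - 8x^4 + 20x^3 - 18x^2 + 5x

Reading degrees in the order [0, 1, 2, 3, 4] gives [1, 3, 1, 1, 2]; set D = diag(1, 3, 1, 1, 2) and form L = D - A. Computing det(xI - L) by cofactor expansion (or equivalently via sum-over-permutations) gives x^5 - 8x^4 + 20x^3 - 18x^2 + 5x. Since p(0) = det(-L) = 0, x divides p(x). The eigenvalues sum to 8, which equals trace(L) = 2|E|.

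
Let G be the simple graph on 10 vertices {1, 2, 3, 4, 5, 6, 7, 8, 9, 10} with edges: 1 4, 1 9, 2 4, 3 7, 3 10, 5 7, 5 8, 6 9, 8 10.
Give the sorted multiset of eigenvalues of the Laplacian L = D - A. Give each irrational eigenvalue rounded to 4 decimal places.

Reading degrees in the order [1, 2, 3, 4, 5, 6, 7, 8, 9, 10] gives [2, 1, 2, 2, 2, 1, 2, 2, 2, 2]; set D = diag(2, 1, 2, 2, 2, 1, 2, 2, 2, 2) and form L = D - A. The multiplicity of 0 as a Laplacian eigenvalue equals the number of connected components. The 2 zero eigenvalues correspond to the 2 connected components. There are 2 zeros in the spectrum, matching the 2 components.

[0, 0, 0.3820, 1.3820, 1.3820, 1.3820, 2.6180, 3.6180, 3.6180, 3.6180]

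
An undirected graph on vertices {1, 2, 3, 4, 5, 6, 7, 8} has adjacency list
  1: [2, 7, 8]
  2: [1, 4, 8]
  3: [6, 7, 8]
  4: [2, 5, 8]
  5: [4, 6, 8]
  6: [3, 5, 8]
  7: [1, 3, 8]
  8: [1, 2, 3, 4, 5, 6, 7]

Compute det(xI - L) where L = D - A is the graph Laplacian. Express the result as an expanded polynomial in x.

x^8 - 28x^7 + 322x^6 - 1974x^5 + 6965x^4 - 14126x^3 + 15225x^2 - 6728x

Each diagonal entry of L is the vertex degree and each off-diagonal entry is -1 where an edge is present, 0 otherwise; in the order [1, 2, 3, 4, 5, 6, 7, 8] the diagonal is [3, 3, 3, 3, 3, 3, 3, 7]. Computing det(xI - L) by cofactor expansion (or equivalently via sum-over-permutations) gives x^8 - 28x^7 + 322x^6 - 1974x^5 + 6965x^4 - 14126x^3 + 15225x^2 - 6728x. Since p(0) = det(-L) = 0, x divides p(x). There is one zero in the spectrum, matching the 1 component. The largest eigenvalue, 8, is at most the vertex count 8.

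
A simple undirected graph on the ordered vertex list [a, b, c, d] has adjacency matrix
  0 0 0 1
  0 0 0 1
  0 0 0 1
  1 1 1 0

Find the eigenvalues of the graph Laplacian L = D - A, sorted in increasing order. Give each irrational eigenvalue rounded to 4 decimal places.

[0, 1, 1, 4]

Each diagonal entry of L is the vertex degree and each off-diagonal entry is -1 where an edge is present, 0 otherwise; in the order [a, b, c, d] the diagonal is [1, 1, 1, 3]. Diagonalising L (or applying a numerical eigensolver to the 4x4 matrix) gives the spectrum above. The single zero eigenvalue shows the graph is connected. There is one zero in the spectrum, matching the 1 component.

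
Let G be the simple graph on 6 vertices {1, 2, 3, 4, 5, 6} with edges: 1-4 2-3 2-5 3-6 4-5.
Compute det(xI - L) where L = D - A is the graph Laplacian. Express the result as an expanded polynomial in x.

x^6 - 10x^5 + 36x^4 - 56x^3 + 35x^2 - 6x

Reading degrees in the order [1, 2, 3, 4, 5, 6] gives [1, 2, 2, 2, 2, 1]; set D = diag(1, 2, 2, 2, 2, 1) and form L = D - A. Computing det(xI - L) by cofactor expansion (or equivalently via sum-over-permutations) gives x^6 - 10x^5 + 36x^4 - 56x^3 + 35x^2 - 6x. The constant term is 0 because L is singular (the all-ones vector lies in its kernel). The largest eigenvalue, 3.7321, is at most the vertex count 6. The eigenvalues sum to 10, which equals trace(L) = 2|E|.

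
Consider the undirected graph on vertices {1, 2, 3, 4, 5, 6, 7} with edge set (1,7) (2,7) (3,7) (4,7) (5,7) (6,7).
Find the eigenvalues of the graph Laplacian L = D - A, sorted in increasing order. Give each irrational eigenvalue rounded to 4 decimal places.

Reading degrees in the order [1, 2, 3, 4, 5, 6, 7] gives [1, 1, 1, 1, 1, 1, 6]; set D = diag(1, 1, 1, 1, 1, 1, 6) and form L = D - A. Diagonalising L (or applying a numerical eigensolver to the 7x7 matrix) gives the spectrum above. The single zero eigenvalue shows the graph is connected. There is one zero in the spectrum, matching the 1 component.

[0, 1, 1, 1, 1, 1, 7]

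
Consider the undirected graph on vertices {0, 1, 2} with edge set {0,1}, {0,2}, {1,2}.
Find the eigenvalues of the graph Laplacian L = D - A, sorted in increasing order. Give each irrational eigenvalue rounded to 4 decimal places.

With the vertex order [0, 1, 2], the degrees are [2, 2, 2], giving D = diag(2, 2, 2) and L = D - A. Diagonalising L (or applying a numerical eigensolver to the 3x3 matrix) gives the spectrum above. The single zero eigenvalue shows the graph is connected. The eigenvalues sum to 6, which equals trace(L) = 2|E|. There is one zero in the spectrum, matching the 1 component.

[0, 3, 3]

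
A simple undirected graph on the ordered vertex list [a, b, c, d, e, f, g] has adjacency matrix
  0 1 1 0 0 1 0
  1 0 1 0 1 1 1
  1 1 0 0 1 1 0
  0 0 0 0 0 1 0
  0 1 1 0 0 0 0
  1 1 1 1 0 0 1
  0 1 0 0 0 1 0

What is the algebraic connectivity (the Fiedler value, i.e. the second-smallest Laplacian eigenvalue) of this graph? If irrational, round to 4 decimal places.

Each diagonal entry of L is the vertex degree and each off-diagonal entry is -1 where an edge is present, 0 otherwise; in the order [a, b, c, d, e, f, g] the diagonal is [3, 5, 4, 1, 2, 5, 2]. The smallest Laplacian eigenvalue is always 0. The next one, lambda_2 = 0.9241, measures how hard the graph is to disconnect: larger values mean better connectivity. There is one zero in the spectrum, matching the 1 component. The eigenvalues sum to 22, which equals trace(L) = 2|E|.

0.9241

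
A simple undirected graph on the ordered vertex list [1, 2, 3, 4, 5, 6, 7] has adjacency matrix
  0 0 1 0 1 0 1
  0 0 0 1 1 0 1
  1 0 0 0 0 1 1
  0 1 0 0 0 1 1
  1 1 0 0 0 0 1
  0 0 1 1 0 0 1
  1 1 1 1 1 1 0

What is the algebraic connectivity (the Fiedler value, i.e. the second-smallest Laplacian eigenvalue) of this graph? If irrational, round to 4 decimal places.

With the vertex order [1, 2, 3, 4, 5, 6, 7], the degrees are [3, 3, 3, 3, 3, 3, 6], giving D = diag(3, 3, 3, 3, 3, 3, 6) and L = D - A. The sorted Laplacian eigenvalues are [0, 2, 2, 4, 4, 5, 7]; the algebraic connectivity is the second entry, 2. The eigenvalues sum to 24, which equals trace(L) = 2|E|.

2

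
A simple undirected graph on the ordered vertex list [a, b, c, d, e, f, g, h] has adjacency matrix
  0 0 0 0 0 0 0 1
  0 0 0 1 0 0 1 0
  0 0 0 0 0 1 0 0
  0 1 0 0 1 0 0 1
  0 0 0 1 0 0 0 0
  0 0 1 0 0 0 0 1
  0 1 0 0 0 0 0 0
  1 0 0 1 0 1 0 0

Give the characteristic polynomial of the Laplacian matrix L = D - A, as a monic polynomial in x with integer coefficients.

x^8 - 14x^7 + 76x^6 - 204x^5 + 286x^4 - 204x^3 + 68x^2 - 8x

With the vertex order [a, b, c, d, e, f, g, h], the degrees are [1, 2, 1, 3, 1, 2, 1, 3], giving D = diag(1, 2, 1, 3, 1, 2, 1, 3) and L = D - A. L has integer entries, so p(x) = det(xI - L) has integer coefficients. Expanding the determinant yields x^8 - 14x^7 + 76x^6 - 204x^5 + 286x^4 - 204x^3 + 68x^2 - 8x. The constant term is 0 because L is singular (the all-ones vector lies in its kernel). The largest eigenvalue, 4.6855, is at most the vertex count 8. By the matrix-tree theorem the graph has (1/8) * product of the nonzero eigenvalues = 1 spanning tree.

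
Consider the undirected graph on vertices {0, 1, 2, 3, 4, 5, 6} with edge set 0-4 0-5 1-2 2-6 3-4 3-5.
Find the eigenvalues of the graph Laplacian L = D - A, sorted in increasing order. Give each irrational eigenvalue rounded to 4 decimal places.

Each diagonal entry of L is the vertex degree and each off-diagonal entry is -1 where an edge is present, 0 otherwise; in the order [0, 1, 2, 3, 4, 5, 6] the diagonal is [2, 1, 2, 2, 2, 2, 1]. The multiplicity of 0 as a Laplacian eigenvalue equals the number of connected components. The 2 zero eigenvalues correspond to the 2 connected components. The largest eigenvalue, 4, is at most the vertex count 7.

[0, 0, 1, 2, 2, 3, 4]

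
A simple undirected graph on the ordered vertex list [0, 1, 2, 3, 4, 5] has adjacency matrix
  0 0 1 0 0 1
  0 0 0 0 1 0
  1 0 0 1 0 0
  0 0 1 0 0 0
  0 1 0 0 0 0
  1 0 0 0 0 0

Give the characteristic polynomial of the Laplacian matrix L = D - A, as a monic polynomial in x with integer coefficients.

Reading degrees in the order [0, 1, 2, 3, 4, 5] gives [2, 1, 2, 1, 1, 1]; set D = diag(2, 1, 2, 1, 1, 1) and form L = D - A. L has integer entries, so p(x) = det(xI - L) has integer coefficients. Expanding the determinant yields x^6 - 8x^5 + 22x^4 - 24x^3 + 8x^2. The coefficient of x^5 equals -trace(L) = -8, matching the sum of degrees. The largest eigenvalue, 3.4142, is at most the vertex count 6. There are 2 zeros in the spectrum, matching the 2 components.

x^6 - 8x^5 + 22x^4 - 24x^3 + 8x^2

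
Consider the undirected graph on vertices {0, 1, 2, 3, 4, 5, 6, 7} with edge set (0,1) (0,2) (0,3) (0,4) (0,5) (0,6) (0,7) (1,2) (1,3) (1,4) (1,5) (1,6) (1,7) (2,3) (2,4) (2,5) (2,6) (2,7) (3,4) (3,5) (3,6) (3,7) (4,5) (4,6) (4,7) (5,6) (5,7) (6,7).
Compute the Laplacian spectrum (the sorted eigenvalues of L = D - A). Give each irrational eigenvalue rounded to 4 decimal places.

Each diagonal entry of L is the vertex degree and each off-diagonal entry is -1 where an edge is present, 0 otherwise; in the order [0, 1, 2, 3, 4, 5, 6, 7] the diagonal is [7, 7, 7, 7, 7, 7, 7, 7]. L is symmetric positive semidefinite, so every eigenvalue is real and nonnegative. The single zero eigenvalue shows the graph is connected. By the matrix-tree theorem the graph has (1/8) * product of the nonzero eigenvalues = 262144 spanning trees.

[0, 8, 8, 8, 8, 8, 8, 8]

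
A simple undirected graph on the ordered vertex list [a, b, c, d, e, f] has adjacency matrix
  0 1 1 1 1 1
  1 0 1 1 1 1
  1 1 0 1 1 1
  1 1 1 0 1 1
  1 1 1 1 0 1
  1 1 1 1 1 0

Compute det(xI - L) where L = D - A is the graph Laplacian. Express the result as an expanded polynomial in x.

x^6 - 30x^5 + 360x^4 - 2160x^3 + 6480x^2 - 7776x

Each diagonal entry of L is the vertex degree and each off-diagonal entry is -1 where an edge is present, 0 otherwise; in the order [a, b, c, d, e, f] the diagonal is [5, 5, 5, 5, 5, 5]. The eigenvalues of L are [0, 6, 6, 6, 6, 6]; the characteristic polynomial is the product of (x - lambda_i), which multiplies out to x^6 - 30x^5 + 360x^4 - 2160x^3 + 6480x^2 - 7776x. Since p(0) = det(-L) = 0, x divides p(x). The largest eigenvalue, 6, is at most the vertex count 6.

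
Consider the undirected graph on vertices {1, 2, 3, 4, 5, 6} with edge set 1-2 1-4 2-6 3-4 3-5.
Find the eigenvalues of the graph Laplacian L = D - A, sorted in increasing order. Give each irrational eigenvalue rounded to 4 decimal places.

[0, 0.2679, 1, 2, 3, 3.7321]

With the vertex order [1, 2, 3, 4, 5, 6], the degrees are [2, 2, 2, 2, 1, 1], giving D = diag(2, 2, 2, 2, 1, 1) and L = D - A. The multiplicity of 0 as a Laplacian eigenvalue equals the number of connected components. The largest eigenvalue, 3.7321, is at most the vertex count 6. There is one zero in the spectrum, matching the 1 component.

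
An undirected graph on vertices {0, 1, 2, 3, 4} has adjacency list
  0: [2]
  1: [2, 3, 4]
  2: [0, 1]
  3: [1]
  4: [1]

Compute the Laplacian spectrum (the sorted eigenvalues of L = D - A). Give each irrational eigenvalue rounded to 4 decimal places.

[0, 0.5188, 1, 2.3111, 4.1701]

With the vertex order [0, 1, 2, 3, 4], the degrees are [1, 3, 2, 1, 1], giving D = diag(1, 3, 2, 1, 1) and L = D - A. Since every row of L sums to 0, the all-ones vector is in the kernel and 0 is an eigenvalue. The eigenvalues sum to 8, which equals trace(L) = 2|E|.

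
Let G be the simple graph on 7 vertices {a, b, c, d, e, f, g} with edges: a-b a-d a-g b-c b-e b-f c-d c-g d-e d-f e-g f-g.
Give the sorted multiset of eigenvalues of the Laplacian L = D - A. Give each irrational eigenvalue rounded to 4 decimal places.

With the vertex order [a, b, c, d, e, f, g], the degrees are [3, 4, 3, 4, 3, 3, 4], giving D = diag(3, 4, 3, 4, 3, 3, 4) and L = D - A. Diagonalising L (or applying a numerical eigensolver to the 7x7 matrix) gives the spectrum above. The single zero eigenvalue shows the graph is connected.

[0, 3, 3, 3, 4, 4, 7]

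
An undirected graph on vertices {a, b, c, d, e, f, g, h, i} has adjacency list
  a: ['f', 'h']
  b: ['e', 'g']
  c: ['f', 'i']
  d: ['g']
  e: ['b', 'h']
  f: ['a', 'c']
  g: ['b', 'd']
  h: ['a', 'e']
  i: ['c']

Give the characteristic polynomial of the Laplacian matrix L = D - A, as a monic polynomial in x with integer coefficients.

Reading degrees in the order [a, b, c, d, e, f, g, h, i] gives [2, 2, 2, 1, 2, 2, 2, 2, 1]; set D = diag(2, 2, 2, 1, 2, 2, 2, 2, 1) and form L = D - A. L has integer entries, so p(x) = det(xI - L) has integer coefficients. Expanding the determinant yields x^9 - 16x^8 + 105x^7 - 364x^6 + 715x^5 - 792x^4 + 462x^3 - 120x^2 + 9x. Since p(0) = det(-L) = 0, x divides p(x). By the matrix-tree theorem the graph has (1/9) * product of the nonzero eigenvalues = 1 spanning tree. The largest eigenvalue, 3.8794, is at most the vertex count 9.

x^9 - 16x^8 + 105x^7 - 364x^6 + 715x^5 - 792x^4 + 462x^3 - 120x^2 + 9x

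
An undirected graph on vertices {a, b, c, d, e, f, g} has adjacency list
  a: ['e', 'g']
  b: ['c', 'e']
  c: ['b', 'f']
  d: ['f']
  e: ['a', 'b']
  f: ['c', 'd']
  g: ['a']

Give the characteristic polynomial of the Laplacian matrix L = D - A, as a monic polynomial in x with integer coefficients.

x^7 - 12x^6 + 55x^5 - 120x^4 + 126x^3 - 56x^2 + 7x

Reading degrees in the order [a, b, c, d, e, f, g] gives [2, 2, 2, 1, 2, 2, 1]; set D = diag(2, 2, 2, 1, 2, 2, 1) and form L = D - A. L has integer entries, so p(x) = det(xI - L) has integer coefficients. Expanding the determinant yields x^7 - 12x^6 + 55x^5 - 120x^4 + 126x^3 - 56x^2 + 7x. The coefficient of x^6 equals -trace(L) = -12, matching the sum of degrees. There is one zero in the spectrum, matching the 1 component.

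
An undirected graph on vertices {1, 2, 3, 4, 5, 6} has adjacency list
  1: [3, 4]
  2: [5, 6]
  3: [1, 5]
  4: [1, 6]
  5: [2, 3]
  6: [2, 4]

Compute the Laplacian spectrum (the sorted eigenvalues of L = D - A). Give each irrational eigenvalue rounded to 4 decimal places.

[0, 1, 1, 3, 3, 4]

Each diagonal entry of L is the vertex degree and each off-diagonal entry is -1 where an edge is present, 0 otherwise; in the order [1, 2, 3, 4, 5, 6] the diagonal is [2, 2, 2, 2, 2, 2]. Since every row of L sums to 0, the all-ones vector is in the kernel and 0 is an eigenvalue. By the matrix-tree theorem the graph has (1/6) * product of the nonzero eigenvalues = 6 spanning trees. The largest eigenvalue, 4, is at most the vertex count 6.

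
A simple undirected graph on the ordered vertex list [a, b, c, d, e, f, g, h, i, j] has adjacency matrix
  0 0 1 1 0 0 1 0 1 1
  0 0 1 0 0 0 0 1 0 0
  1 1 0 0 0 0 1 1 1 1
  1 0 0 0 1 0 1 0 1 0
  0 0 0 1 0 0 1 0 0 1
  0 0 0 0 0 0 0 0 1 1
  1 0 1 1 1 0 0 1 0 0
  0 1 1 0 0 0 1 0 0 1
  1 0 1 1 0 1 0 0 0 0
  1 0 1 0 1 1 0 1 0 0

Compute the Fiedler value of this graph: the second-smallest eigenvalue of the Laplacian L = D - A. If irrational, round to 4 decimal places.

With the vertex order [a, b, c, d, e, f, g, h, i, j], the degrees are [5, 2, 6, 4, 3, 2, 5, 4, 4, 5], giving D = diag(5, 2, 6, 4, 3, 2, 5, 4, 4, 5) and L = D - A. Computing the eigenvalues of L and sorting gives [0, 1.3787, 1.7763, 3.0238, 3.5467, 4.7900, 5.2139, 5.6296, 6.9881, 7.6529]. The Fiedler value lambda_2 = 1.3787 is strictly positive, so the graph is connected. The largest eigenvalue, 7.6529, is at most the vertex count 10.

1.3787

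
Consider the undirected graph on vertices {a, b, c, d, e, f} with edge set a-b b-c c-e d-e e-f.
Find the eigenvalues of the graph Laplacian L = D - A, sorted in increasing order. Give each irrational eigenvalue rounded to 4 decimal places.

Reading degrees in the order [a, b, c, d, e, f] gives [1, 2, 2, 1, 3, 1]; set D = diag(1, 2, 2, 1, 3, 1) and form L = D - A. The multiplicity of 0 as a Laplacian eigenvalue equals the number of connected components. The single zero eigenvalue shows the graph is connected. There is one zero in the spectrum, matching the 1 component. The eigenvalues sum to 10, which equals trace(L) = 2|E|.

[0, 0.3249, 1, 1.4608, 3, 4.2143]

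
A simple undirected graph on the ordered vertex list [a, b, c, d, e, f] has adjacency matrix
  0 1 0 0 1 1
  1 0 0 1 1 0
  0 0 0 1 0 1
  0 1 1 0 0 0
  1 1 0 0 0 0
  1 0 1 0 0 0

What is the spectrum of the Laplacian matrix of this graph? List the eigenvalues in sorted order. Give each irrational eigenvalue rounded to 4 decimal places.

[0, 1, 1.5858, 3, 4, 4.4142]

With the vertex order [a, b, c, d, e, f], the degrees are [3, 3, 2, 2, 2, 2], giving D = diag(3, 3, 2, 2, 2, 2) and L = D - A. The multiplicity of 0 as a Laplacian eigenvalue equals the number of connected components. By the matrix-tree theorem the graph has (1/6) * product of the nonzero eigenvalues = 14 spanning trees.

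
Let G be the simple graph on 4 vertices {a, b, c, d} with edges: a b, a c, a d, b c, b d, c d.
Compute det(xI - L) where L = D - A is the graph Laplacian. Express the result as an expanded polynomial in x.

x^4 - 12x^3 + 48x^2 - 64x

Each diagonal entry of L is the vertex degree and each off-diagonal entry is -1 where an edge is present, 0 otherwise; in the order [a, b, c, d] the diagonal is [3, 3, 3, 3]. Computing det(xI - L) by cofactor expansion (or equivalently via sum-over-permutations) gives x^4 - 12x^3 + 48x^2 - 64x. The coefficient of x^3 equals -trace(L) = -12, matching the sum of degrees.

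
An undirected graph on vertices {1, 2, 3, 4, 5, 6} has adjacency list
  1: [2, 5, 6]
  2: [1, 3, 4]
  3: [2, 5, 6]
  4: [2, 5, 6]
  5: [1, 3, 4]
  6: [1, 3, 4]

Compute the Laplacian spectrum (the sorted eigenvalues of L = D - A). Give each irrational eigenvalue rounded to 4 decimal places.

With the vertex order [1, 2, 3, 4, 5, 6], the degrees are [3, 3, 3, 3, 3, 3], giving D = diag(3, 3, 3, 3, 3, 3) and L = D - A. Since every row of L sums to 0, the all-ones vector is in the kernel and 0 is an eigenvalue. The single zero eigenvalue shows the graph is connected. There is one zero in the spectrum, matching the 1 component.

[0, 3, 3, 3, 3, 6]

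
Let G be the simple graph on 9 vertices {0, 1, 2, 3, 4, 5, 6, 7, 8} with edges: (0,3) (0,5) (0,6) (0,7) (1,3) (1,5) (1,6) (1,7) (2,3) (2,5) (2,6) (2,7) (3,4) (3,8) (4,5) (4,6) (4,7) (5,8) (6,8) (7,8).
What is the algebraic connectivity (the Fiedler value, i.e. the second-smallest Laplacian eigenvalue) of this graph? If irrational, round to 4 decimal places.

With the vertex order [0, 1, 2, 3, 4, 5, 6, 7, 8], the degrees are [4, 4, 4, 5, 4, 5, 5, 5, 4], giving D = diag(4, 4, 4, 5, 4, 5, 5, 5, 4) and L = D - A. Computing the eigenvalues of L and sorting gives [0, 4, 4, 4, 4, 5, 5, 5, 9]. The Fiedler value lambda_2 = 4 is strictly positive, so the graph is connected. The eigenvalues sum to 40, which equals trace(L) = 2|E|.

4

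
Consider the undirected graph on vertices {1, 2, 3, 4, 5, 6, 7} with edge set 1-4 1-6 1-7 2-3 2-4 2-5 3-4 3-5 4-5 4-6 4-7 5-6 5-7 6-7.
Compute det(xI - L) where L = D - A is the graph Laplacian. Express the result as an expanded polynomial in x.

x^7 - 28x^6 + 318x^5 - 1868x^4 + 5953x^3 - 9672x^2 + 6160x

Each diagonal entry of L is the vertex degree and each off-diagonal entry is -1 where an edge is present, 0 otherwise; in the order [1, 2, 3, 4, 5, 6, 7] the diagonal is [3, 3, 3, 6, 5, 4, 4]. L has integer entries, so p(x) = det(xI - L) has integer coefficients. Expanding the determinant yields x^7 - 28x^6 + 318x^5 - 1868x^4 + 5953x^3 - 9672x^2 + 6160x. The constant term is 0 because L is singular (the all-ones vector lies in its kernel). By the matrix-tree theorem the graph has (1/7) * product of the nonzero eigenvalues = 880 spanning trees.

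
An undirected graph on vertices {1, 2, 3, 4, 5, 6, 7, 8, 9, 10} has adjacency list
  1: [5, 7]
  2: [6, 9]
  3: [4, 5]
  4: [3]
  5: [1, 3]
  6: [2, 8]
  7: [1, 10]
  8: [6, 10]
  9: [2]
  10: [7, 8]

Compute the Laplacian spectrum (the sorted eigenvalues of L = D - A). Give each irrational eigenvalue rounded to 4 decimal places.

With the vertex order [1, 2, 3, 4, 5, 6, 7, 8, 9, 10], the degrees are [2, 2, 2, 1, 2, 2, 2, 2, 1, 2], giving D = diag(2, 2, 2, 1, 2, 2, 2, 2, 1, 2) and L = D - A. The multiplicity of 0 as a Laplacian eigenvalue equals the number of connected components. The largest eigenvalue, 3.9021, is at most the vertex count 10.

[0, 0.0979, 0.3820, 0.8244, 1.3820, 2, 2.6180, 3.1756, 3.6180, 3.9021]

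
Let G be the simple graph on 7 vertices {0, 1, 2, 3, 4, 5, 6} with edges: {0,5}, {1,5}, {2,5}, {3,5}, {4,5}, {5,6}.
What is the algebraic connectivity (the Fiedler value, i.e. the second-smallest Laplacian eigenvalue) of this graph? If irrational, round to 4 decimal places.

Reading degrees in the order [0, 1, 2, 3, 4, 5, 6] gives [1, 1, 1, 1, 1, 6, 1]; set D = diag(1, 1, 1, 1, 1, 6, 1) and form L = D - A. Computing the eigenvalues of L and sorting gives [0, 1, 1, 1, 1, 1, 7]. The Fiedler value lambda_2 = 1 is strictly positive, so the graph is connected. By the matrix-tree theorem the graph has (1/7) * product of the nonzero eigenvalues = 1 spanning tree.

1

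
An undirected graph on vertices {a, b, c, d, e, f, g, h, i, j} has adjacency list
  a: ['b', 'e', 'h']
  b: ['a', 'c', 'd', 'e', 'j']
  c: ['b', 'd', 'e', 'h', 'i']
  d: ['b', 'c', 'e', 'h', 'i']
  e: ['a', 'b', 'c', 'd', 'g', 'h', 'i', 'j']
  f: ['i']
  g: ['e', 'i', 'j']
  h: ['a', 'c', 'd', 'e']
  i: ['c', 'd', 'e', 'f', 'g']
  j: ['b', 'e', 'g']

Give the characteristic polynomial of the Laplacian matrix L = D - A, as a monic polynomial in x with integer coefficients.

With the vertex order [a, b, c, d, e, f, g, h, i, j], the degrees are [3, 5, 5, 5, 8, 1, 3, 4, 5, 3], giving D = diag(3, 5, 5, 5, 8, 1, 3, 4, 5, 3) and L = D - A. Computing det(xI - L) by cofactor expansion (or equivalently via sum-over-permutations) gives x^10 - 42x^9 + 757x^8 - 7662x^7 + 47805x^6 - 189670x^5 + 475091x^4 - 716910x^3 + 581780x^2 - 188040x. The constant term is 0 because L is singular (the all-ones vector lies in its kernel). The largest eigenvalue, 9.0209, is at most the vertex count 10. By the matrix-tree theorem the graph has (1/10) * product of the nonzero eigenvalues = 18804 spanning trees.

x^10 - 42x^9 + 757x^8 - 7662x^7 + 47805x^6 - 189670x^5 + 475091x^4 - 716910x^3 + 581780x^2 - 188040x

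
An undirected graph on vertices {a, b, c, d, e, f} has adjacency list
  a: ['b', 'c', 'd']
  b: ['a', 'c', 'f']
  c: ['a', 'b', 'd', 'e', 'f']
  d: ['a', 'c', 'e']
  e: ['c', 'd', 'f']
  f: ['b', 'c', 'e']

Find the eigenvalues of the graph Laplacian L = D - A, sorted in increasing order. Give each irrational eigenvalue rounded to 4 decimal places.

[0, 2.3820, 2.3820, 4.6180, 4.6180, 6]

Each diagonal entry of L is the vertex degree and each off-diagonal entry is -1 where an edge is present, 0 otherwise; in the order [a, b, c, d, e, f] the diagonal is [3, 3, 5, 3, 3, 3]. Since every row of L sums to 0, the all-ones vector is in the kernel and 0 is an eigenvalue.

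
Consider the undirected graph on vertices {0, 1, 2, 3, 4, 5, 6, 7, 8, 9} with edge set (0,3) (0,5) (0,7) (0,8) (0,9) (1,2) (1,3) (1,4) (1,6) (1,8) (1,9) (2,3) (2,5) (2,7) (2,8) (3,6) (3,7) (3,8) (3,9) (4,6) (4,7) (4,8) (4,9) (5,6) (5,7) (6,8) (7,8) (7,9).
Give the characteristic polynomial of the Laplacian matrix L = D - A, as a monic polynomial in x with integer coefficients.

x^10 - 56x^9 + 1378x^8 - 19548x^7 + 176104x^6 - 1044418x^5 + 4076193x^4 - 10091608x^3 + 14376236x^2 - 8975710x

Reading degrees in the order [0, 1, 2, 3, 4, 5, 6, 7, 8, 9] gives [5, 6, 5, 7, 5, 4, 5, 7, 7, 5]; set D = diag(5, 6, 5, 7, 5, 4, 5, 7, 7, 5) and form L = D - A. L has integer entries, so p(x) = det(xI - L) has integer coefficients. Expanding the determinant yields x^10 - 56x^9 + 1378x^8 - 19548x^7 + 176104x^6 - 1044418x^5 + 4076193x^4 - 10091608x^3 + 14376236x^2 - 8975710x. The coefficient of x^9 equals -trace(L) = -56, matching the sum of degrees. The largest eigenvalue, 8.8561, is at most the vertex count 10. The eigenvalues sum to 56, which equals trace(L) = 2|E|.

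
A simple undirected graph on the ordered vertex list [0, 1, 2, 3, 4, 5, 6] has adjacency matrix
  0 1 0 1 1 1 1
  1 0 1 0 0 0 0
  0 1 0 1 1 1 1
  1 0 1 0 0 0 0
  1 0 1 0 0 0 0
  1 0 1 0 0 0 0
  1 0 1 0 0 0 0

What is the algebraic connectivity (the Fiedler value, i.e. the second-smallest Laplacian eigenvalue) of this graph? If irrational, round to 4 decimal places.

2

Reading degrees in the order [0, 1, 2, 3, 4, 5, 6] gives [5, 2, 5, 2, 2, 2, 2]; set D = diag(5, 2, 5, 2, 2, 2, 2) and form L = D - A. The smallest Laplacian eigenvalue is always 0. The next one, lambda_2 = 2, measures how hard the graph is to disconnect: larger values mean better connectivity. By the matrix-tree theorem the graph has (1/7) * product of the nonzero eigenvalues = 80 spanning trees.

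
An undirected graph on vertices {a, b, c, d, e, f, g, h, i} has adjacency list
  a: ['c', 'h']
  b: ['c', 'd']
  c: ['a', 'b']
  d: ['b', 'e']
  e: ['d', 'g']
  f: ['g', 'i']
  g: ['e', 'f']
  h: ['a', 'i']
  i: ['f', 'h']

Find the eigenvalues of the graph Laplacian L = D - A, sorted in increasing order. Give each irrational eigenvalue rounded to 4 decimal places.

Reading degrees in the order [a, b, c, d, e, f, g, h, i] gives [2, 2, 2, 2, 2, 2, 2, 2, 2]; set D = diag(2, 2, 2, 2, 2, 2, 2, 2, 2) and form L = D - A. L is symmetric positive semidefinite, so every eigenvalue is real and nonnegative. The single zero eigenvalue shows the graph is connected. The eigenvalues sum to 18, which equals trace(L) = 2|E|.

[0, 0.4679, 0.4679, 1.6527, 1.6527, 3, 3, 3.8794, 3.8794]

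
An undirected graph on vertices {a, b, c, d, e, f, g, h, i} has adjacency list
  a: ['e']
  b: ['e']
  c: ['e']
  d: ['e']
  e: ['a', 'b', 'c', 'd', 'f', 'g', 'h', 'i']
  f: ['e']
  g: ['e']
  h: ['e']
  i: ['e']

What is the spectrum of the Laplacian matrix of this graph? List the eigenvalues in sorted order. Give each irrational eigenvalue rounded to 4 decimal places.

[0, 1, 1, 1, 1, 1, 1, 1, 9]

Reading degrees in the order [a, b, c, d, e, f, g, h, i] gives [1, 1, 1, 1, 8, 1, 1, 1, 1]; set D = diag(1, 1, 1, 1, 8, 1, 1, 1, 1) and form L = D - A. Diagonalising L (or applying a numerical eigensolver to the 9x9 matrix) gives the spectrum above. The single zero eigenvalue shows the graph is connected. The eigenvalues sum to 16, which equals trace(L) = 2|E|.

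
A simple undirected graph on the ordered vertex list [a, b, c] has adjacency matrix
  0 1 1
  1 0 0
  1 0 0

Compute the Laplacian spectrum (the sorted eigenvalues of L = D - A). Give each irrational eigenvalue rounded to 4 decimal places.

[0, 1, 3]

Each diagonal entry of L is the vertex degree and each off-diagonal entry is -1 where an edge is present, 0 otherwise; in the order [a, b, c] the diagonal is [2, 1, 1]. Since every row of L sums to 0, the all-ones vector is in the kernel and 0 is an eigenvalue. The single zero eigenvalue shows the graph is connected. There is one zero in the spectrum, matching the 1 component.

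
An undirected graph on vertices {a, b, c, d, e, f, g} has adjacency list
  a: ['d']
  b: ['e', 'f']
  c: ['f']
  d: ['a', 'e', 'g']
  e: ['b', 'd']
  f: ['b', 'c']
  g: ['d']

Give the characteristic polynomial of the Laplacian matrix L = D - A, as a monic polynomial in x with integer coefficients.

Reading degrees in the order [a, b, c, d, e, f, g] gives [1, 2, 1, 3, 2, 2, 1]; set D = diag(1, 2, 1, 3, 2, 2, 1) and form L = D - A. L has integer entries, so p(x) = det(xI - L) has integer coefficients. Expanding the determinant yields x^7 - 12x^6 + 54x^5 - 114x^4 + 116x^3 - 52x^2 + 7x. Since p(0) = det(-L) = 0, x divides p(x). By the matrix-tree theorem the graph has (1/7) * product of the nonzero eigenvalues = 1 spanning tree. There is one zero in the spectrum, matching the 1 component.

x^7 - 12x^6 + 54x^5 - 114x^4 + 116x^3 - 52x^2 + 7x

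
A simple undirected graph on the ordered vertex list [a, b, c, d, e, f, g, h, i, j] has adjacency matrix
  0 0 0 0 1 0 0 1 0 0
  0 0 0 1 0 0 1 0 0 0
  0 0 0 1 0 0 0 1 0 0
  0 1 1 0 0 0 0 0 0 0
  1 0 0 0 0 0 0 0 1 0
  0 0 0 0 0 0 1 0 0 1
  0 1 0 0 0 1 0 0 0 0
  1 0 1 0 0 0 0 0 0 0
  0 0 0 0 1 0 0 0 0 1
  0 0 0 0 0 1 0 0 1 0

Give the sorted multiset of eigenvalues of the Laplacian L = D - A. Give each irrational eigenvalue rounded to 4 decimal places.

[0, 0.3820, 0.3820, 1.3820, 1.3820, 2.6180, 2.6180, 3.6180, 3.6180, 4]

With the vertex order [a, b, c, d, e, f, g, h, i, j], the degrees are [2, 2, 2, 2, 2, 2, 2, 2, 2, 2], giving D = diag(2, 2, 2, 2, 2, 2, 2, 2, 2, 2) and L = D - A. Diagonalising L (or applying a numerical eigensolver to the 10x10 matrix) gives the spectrum above. The largest eigenvalue, 4, is at most the vertex count 10. There is one zero in the spectrum, matching the 1 component.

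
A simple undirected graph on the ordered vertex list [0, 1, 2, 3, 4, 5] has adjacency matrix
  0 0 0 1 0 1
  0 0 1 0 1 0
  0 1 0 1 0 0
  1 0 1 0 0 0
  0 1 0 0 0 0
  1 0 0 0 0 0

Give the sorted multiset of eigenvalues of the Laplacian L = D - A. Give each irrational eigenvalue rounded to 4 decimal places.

With the vertex order [0, 1, 2, 3, 4, 5], the degrees are [2, 2, 2, 2, 1, 1], giving D = diag(2, 2, 2, 2, 1, 1) and L = D - A. Diagonalising L (or applying a numerical eigensolver to the 6x6 matrix) gives the spectrum above. The largest eigenvalue, 3.7321, is at most the vertex count 6. The eigenvalues sum to 10, which equals trace(L) = 2|E|.

[0, 0.2679, 1, 2, 3, 3.7321]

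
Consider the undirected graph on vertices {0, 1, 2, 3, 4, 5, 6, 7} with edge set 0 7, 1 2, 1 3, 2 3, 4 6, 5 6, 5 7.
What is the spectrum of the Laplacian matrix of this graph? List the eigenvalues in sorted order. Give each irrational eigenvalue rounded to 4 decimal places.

Reading degrees in the order [0, 1, 2, 3, 4, 5, 6, 7] gives [1, 2, 2, 2, 1, 2, 2, 2]; set D = diag(1, 2, 2, 2, 1, 2, 2, 2) and form L = D - A. Diagonalising L (or applying a numerical eigensolver to the 8x8 matrix) gives the spectrum above. The 2 zero eigenvalues correspond to the 2 connected components. The eigenvalues sum to 14, which equals trace(L) = 2|E|.

[0, 0, 0.3820, 1.3820, 2.6180, 3, 3, 3.6180]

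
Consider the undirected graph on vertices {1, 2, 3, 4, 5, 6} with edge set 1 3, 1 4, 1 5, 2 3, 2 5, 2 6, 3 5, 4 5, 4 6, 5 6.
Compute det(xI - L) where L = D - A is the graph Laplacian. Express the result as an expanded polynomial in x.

Reading degrees in the order [1, 2, 3, 4, 5, 6] gives [3, 3, 3, 3, 5, 3]; set D = diag(3, 3, 3, 3, 5, 3) and form L = D - A. L has integer entries, so p(x) = det(xI - L) has integer coefficients. Expanding the determinant yields x^6 - 20x^5 + 155x^4 - 580x^3 + 1045x^2 - 726x. The constant term is 0 because L is singular (the all-ones vector lies in its kernel). The eigenvalues sum to 20, which equals trace(L) = 2|E|.

x^6 - 20x^5 + 155x^4 - 580x^3 + 1045x^2 - 726x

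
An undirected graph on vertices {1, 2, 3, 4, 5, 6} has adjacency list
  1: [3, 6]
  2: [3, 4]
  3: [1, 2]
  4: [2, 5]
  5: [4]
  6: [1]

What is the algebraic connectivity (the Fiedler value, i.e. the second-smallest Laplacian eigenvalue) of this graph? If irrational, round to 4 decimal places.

0.2679

Reading degrees in the order [1, 2, 3, 4, 5, 6] gives [2, 2, 2, 2, 1, 1]; set D = diag(2, 2, 2, 2, 1, 1) and form L = D - A. The smallest Laplacian eigenvalue is always 0. The next one, lambda_2 = 0.2679, measures how hard the graph is to disconnect: larger values mean better connectivity. There is one zero in the spectrum, matching the 1 component.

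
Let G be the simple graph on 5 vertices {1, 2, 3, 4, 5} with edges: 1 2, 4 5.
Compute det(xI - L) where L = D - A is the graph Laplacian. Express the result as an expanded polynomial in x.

Reading degrees in the order [1, 2, 3, 4, 5] gives [1, 1, 0, 1, 1]; set D = diag(1, 1, 0, 1, 1) and form L = D - A. The eigenvalues of L are [0, 0, 0, 2, 2]; the characteristic polynomial is the product of (x - lambda_i), which multiplies out to x^5 - 4x^4 + 4x^3. The constant term is 0 because L is singular (the all-ones vector lies in its kernel). The largest eigenvalue, 2, is at most the vertex count 5.

x^5 - 4x^4 + 4x^3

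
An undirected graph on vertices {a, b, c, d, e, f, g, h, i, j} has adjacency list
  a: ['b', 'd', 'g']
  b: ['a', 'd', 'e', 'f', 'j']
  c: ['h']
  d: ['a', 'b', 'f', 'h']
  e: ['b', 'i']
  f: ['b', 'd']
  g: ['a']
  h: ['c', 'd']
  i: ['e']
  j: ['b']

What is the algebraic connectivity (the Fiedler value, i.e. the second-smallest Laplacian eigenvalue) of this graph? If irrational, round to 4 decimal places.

With the vertex order [a, b, c, d, e, f, g, h, i, j], the degrees are [3, 5, 1, 4, 2, 2, 1, 2, 1, 1], giving D = diag(3, 5, 1, 4, 2, 2, 1, 2, 1, 1) and L = D - A. Computing the eigenvalues of L and sorting gives [0, 0.3154, 0.4773, 0.7480, 1.2489, 2.3936, 2.4653, 3.0339, 5.1593, 6.1582]. The Fiedler value lambda_2 = 0.3154 is strictly positive, so the graph is connected. By the matrix-tree theorem the graph has (1/10) * product of the nonzero eigenvalues = 8 spanning trees.

0.3154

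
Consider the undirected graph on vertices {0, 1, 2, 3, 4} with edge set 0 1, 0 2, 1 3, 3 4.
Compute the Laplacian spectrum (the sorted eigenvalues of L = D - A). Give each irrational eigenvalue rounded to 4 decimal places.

[0, 0.3820, 1.3820, 2.6180, 3.6180]

Reading degrees in the order [0, 1, 2, 3, 4] gives [2, 2, 1, 2, 1]; set D = diag(2, 2, 1, 2, 1) and form L = D - A. Since every row of L sums to 0, the all-ones vector is in the kernel and 0 is an eigenvalue. The single zero eigenvalue shows the graph is connected. The eigenvalues sum to 8, which equals trace(L) = 2|E|.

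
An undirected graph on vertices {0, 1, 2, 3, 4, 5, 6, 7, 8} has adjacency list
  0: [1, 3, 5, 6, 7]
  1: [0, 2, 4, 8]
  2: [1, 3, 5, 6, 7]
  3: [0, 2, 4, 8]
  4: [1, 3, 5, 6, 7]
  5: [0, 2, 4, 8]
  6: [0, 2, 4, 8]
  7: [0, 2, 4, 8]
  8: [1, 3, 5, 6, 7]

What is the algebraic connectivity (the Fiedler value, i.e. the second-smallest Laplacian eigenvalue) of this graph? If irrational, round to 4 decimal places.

Each diagonal entry of L is the vertex degree and each off-diagonal entry is -1 where an edge is present, 0 otherwise; in the order [0, 1, 2, 3, 4, 5, 6, 7, 8] the diagonal is [5, 4, 5, 4, 5, 4, 4, 4, 5]. Computing the eigenvalues of L and sorting gives [0, 4, 4, 4, 4, 5, 5, 5, 9]. The Fiedler value lambda_2 = 4 is strictly positive, so the graph is connected. By the matrix-tree theorem the graph has (1/9) * product of the nonzero eigenvalues = 32000 spanning trees.

4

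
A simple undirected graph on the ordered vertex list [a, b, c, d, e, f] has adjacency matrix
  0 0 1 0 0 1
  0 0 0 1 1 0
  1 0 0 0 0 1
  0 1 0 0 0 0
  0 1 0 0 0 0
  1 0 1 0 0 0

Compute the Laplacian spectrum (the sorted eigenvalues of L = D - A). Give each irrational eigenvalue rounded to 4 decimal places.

With the vertex order [a, b, c, d, e, f], the degrees are [2, 2, 2, 1, 1, 2], giving D = diag(2, 2, 2, 1, 1, 2) and L = D - A. Since every row of L sums to 0, the all-ones vector is in the kernel and 0 is an eigenvalue. The 2 zero eigenvalues correspond to the 2 connected components.

[0, 0, 1, 3, 3, 3]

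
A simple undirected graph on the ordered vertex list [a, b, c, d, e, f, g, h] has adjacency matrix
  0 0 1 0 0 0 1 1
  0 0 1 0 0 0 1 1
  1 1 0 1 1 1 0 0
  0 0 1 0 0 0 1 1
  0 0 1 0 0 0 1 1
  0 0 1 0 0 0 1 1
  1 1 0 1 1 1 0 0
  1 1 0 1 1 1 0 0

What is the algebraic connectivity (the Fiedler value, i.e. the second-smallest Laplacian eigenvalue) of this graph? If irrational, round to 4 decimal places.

With the vertex order [a, b, c, d, e, f, g, h], the degrees are [3, 3, 5, 3, 3, 3, 5, 5], giving D = diag(3, 3, 5, 3, 3, 3, 5, 5) and L = D - A. The smallest Laplacian eigenvalue is always 0. The next one, lambda_2 = 3, measures how hard the graph is to disconnect: larger values mean better connectivity.

3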